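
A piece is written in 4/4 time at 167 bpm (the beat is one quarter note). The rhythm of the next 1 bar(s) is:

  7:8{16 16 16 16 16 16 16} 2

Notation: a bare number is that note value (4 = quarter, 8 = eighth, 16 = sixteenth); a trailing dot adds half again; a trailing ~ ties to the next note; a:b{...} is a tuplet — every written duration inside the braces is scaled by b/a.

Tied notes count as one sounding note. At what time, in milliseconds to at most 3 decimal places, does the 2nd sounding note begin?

1. 0.0ms @ 0 + 102.652ms (2/7)
2. 102.652ms @ 2/7 + 102.652ms (2/7)
3. 205.304ms @ 4/7 + 102.652ms (2/7)
4. 307.956ms @ 6/7 + 102.652ms (2/7)
5. 410.607ms @ 8/7 + 102.652ms (2/7)
6. 513.259ms @ 10/7 + 102.652ms (2/7)
7. 615.911ms @ 12/7 + 102.652ms (2/7)
8. 718.563ms @ 2 + 718.563ms (2)

note 2 onset = 2/7b = 102.652ms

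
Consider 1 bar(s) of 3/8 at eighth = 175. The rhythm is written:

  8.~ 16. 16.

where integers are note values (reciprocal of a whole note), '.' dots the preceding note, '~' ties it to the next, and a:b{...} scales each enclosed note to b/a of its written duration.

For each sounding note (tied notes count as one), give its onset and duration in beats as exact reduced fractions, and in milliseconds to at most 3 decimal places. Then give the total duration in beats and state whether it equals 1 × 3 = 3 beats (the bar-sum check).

1) 0.0ms=0b +771.429ms=9/4b
2) 771.429ms=9/4b +257.143ms=3/4b
Σ=3b of 3 (175bpm 3/8) — PASS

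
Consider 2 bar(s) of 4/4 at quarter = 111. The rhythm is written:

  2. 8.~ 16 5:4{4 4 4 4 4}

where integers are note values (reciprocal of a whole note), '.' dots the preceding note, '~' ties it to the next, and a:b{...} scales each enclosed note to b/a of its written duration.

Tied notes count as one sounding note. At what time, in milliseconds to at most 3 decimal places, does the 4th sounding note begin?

1. 0.0ms @ 0 + 1621.622ms (3)
2. 1621.622ms @ 3 + 540.541ms (1)
3. 2162.162ms @ 4 + 432.432ms (4/5)
4. 2594.595ms @ 24/5 + 432.432ms (4/5)
5. 3027.027ms @ 28/5 + 432.432ms (4/5)
6. 3459.459ms @ 32/5 + 432.432ms (4/5)
7. 3891.892ms @ 36/5 + 432.432ms (4/5)

note 4 onset = 24/5b = 2594.595ms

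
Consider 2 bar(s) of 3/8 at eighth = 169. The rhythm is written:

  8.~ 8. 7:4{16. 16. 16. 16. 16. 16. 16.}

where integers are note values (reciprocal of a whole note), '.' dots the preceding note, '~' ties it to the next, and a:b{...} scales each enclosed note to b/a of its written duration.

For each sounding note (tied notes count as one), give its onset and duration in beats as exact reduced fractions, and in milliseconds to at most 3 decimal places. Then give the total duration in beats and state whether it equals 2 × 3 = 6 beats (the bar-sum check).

1) 0.0ms=0b +1065.089ms=3b
2) 1065.089ms=3b +152.156ms=3/7b
3) 1217.244ms=24/7b +152.156ms=3/7b
4) 1369.4ms=27/7b +152.156ms=3/7b
5) 1521.555ms=30/7b +152.156ms=3/7b
6) 1673.711ms=33/7b +152.156ms=3/7b
7) 1825.866ms=36/7b +152.156ms=3/7b
8) 1978.022ms=39/7b +152.156ms=3/7b
Σ=6b of 6 (169bpm 3/8) — PASS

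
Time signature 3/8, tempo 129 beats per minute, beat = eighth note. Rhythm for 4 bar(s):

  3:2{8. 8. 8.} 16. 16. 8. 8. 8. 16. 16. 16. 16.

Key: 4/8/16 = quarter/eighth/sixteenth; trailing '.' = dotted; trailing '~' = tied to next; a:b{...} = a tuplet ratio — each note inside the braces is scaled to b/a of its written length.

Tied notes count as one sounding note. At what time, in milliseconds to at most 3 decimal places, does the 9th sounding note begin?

1. 0.0ms @ 0 + 465.116ms (1)
2. 465.116ms @ 1 + 465.116ms (1)
3. 930.233ms @ 2 + 465.116ms (1)
4. 1395.349ms @ 3 + 348.837ms (3/4)
5. 1744.186ms @ 15/4 + 348.837ms (3/4)
6. 2093.023ms @ 9/2 + 697.674ms (3/2)
7. 2790.698ms @ 6 + 697.674ms (3/2)
8. 3488.372ms @ 15/2 + 697.674ms (3/2)
9. 4186.047ms @ 9 + 348.837ms (3/4)
10. 4534.884ms @ 39/4 + 348.837ms (3/4)
11. 4883.721ms @ 21/2 + 348.837ms (3/4)
12. 5232.558ms @ 45/4 + 348.837ms (3/4)

note 9 onset = 9b = 4186.047ms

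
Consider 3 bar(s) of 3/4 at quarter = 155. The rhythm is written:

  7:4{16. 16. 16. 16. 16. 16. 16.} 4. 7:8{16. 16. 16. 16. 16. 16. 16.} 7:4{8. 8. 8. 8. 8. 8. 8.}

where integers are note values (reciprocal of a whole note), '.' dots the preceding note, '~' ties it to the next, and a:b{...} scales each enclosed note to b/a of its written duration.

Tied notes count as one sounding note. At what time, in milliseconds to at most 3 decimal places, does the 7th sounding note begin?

note 7 onset = 9/7b = 497.696ms

1. 0.0ms @ 0 + 82.949ms (3/14)
2. 82.949ms @ 3/14 + 82.949ms (3/14)
3. 165.899ms @ 3/7 + 82.949ms (3/14)
4. 248.848ms @ 9/14 + 82.949ms (3/14)
5. 331.797ms @ 6/7 + 82.949ms (3/14)
6. 414.747ms @ 15/14 + 82.949ms (3/14)
7. 497.696ms @ 9/7 + 82.949ms (3/14)
8. 580.645ms @ 3/2 + 580.645ms (3/2)
9. 1161.29ms @ 3 + 165.899ms (3/7)
10. 1327.189ms @ 24/7 + 165.899ms (3/7)
11. 1493.088ms @ 27/7 + 165.899ms (3/7)
12. 1658.986ms @ 30/7 + 165.899ms (3/7)
13. 1824.885ms @ 33/7 + 165.899ms (3/7)
14. 1990.783ms @ 36/7 + 165.899ms (3/7)
15. 2156.682ms @ 39/7 + 165.899ms (3/7)
16. 2322.581ms @ 6 + 165.899ms (3/7)
17. 2488.479ms @ 45/7 + 165.899ms (3/7)
18. 2654.378ms @ 48/7 + 165.899ms (3/7)
19. 2820.276ms @ 51/7 + 165.899ms (3/7)
20. 2986.175ms @ 54/7 + 165.899ms (3/7)
21. 3152.074ms @ 57/7 + 165.899ms (3/7)
22. 3317.972ms @ 60/7 + 165.899ms (3/7)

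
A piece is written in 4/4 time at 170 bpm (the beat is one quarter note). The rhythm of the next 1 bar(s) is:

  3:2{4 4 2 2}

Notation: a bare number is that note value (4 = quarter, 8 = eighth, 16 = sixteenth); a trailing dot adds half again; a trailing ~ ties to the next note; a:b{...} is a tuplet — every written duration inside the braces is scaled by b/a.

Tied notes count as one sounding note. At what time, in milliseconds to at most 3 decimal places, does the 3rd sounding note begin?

1. 0.0ms @ 0 + 235.294ms (2/3)
2. 235.294ms @ 2/3 + 235.294ms (2/3)
3. 470.588ms @ 4/3 + 470.588ms (4/3)
4. 941.176ms @ 8/3 + 470.588ms (4/3)

note 3 onset = 4/3b = 470.588ms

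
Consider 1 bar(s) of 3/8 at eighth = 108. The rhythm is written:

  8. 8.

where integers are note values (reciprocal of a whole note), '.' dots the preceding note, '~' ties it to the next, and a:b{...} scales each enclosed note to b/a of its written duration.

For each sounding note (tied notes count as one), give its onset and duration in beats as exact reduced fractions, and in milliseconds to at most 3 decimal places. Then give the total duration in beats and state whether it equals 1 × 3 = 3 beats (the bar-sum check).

1) 0.0ms=0b +833.333ms=3/2b
2) 833.333ms=3/2b +833.333ms=3/2b
Σ=3b of 3 (108bpm 3/8) — PASS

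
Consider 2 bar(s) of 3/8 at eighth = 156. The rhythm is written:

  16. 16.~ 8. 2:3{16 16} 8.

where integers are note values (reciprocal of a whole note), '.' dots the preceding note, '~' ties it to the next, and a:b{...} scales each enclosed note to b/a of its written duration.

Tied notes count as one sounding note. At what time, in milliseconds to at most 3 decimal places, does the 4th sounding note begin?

1. 0.0ms @ 0 + 288.462ms (3/4)
2. 288.462ms @ 3/4 + 865.385ms (9/4)
3. 1153.846ms @ 3 + 288.462ms (3/4)
4. 1442.308ms @ 15/4 + 288.462ms (3/4)
5. 1730.769ms @ 9/2 + 576.923ms (3/2)

note 4 onset = 15/4b = 1442.308ms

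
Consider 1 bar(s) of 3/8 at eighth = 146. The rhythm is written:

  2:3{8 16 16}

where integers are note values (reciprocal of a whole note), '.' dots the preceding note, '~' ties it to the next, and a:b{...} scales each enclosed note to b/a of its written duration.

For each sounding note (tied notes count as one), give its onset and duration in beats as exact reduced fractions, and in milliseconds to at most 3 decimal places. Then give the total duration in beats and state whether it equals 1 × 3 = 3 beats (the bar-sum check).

1) 0.0ms=0b +616.438ms=3/2b
2) 616.438ms=3/2b +308.219ms=3/4b
3) 924.658ms=9/4b +308.219ms=3/4b
Σ=3b of 3 (146bpm 3/8) — PASS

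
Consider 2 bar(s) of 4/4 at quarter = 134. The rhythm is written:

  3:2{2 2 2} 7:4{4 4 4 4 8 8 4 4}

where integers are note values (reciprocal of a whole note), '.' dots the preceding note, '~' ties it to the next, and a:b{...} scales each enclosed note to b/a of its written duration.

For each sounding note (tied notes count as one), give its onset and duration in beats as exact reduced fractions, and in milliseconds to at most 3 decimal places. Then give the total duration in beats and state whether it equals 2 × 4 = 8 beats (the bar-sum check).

1) 0.0ms=0b +597.015ms=4/3b
2) 597.015ms=4/3b +597.015ms=4/3b
3) 1194.03ms=8/3b +597.015ms=4/3b
4) 1791.045ms=4b +255.864ms=4/7b
5) 2046.908ms=32/7b +255.864ms=4/7b
6) 2302.772ms=36/7b +255.864ms=4/7b
7) 2558.635ms=40/7b +255.864ms=4/7b
8) 2814.499ms=44/7b +127.932ms=2/7b
9) 2942.431ms=46/7b +127.932ms=2/7b
10) 3070.362ms=48/7b +255.864ms=4/7b
11) 3326.226ms=52/7b +255.864ms=4/7b
Σ=8b of 8 (134bpm 4/4) — PASS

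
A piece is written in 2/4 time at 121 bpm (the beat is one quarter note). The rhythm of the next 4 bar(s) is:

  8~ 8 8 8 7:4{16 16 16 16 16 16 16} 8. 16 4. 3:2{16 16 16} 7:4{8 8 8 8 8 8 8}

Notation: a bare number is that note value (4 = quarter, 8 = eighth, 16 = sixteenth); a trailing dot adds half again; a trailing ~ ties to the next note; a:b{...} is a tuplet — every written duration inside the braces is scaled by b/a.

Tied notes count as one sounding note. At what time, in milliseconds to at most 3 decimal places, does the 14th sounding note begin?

1. 0.0ms @ 0 + 495.868ms (1)
2. 495.868ms @ 1 + 247.934ms (1/2)
3. 743.802ms @ 3/2 + 247.934ms (1/2)
4. 991.736ms @ 2 + 70.838ms (1/7)
5. 1062.574ms @ 15/7 + 70.838ms (1/7)
6. 1133.412ms @ 16/7 + 70.838ms (1/7)
7. 1204.25ms @ 17/7 + 70.838ms (1/7)
8. 1275.089ms @ 18/7 + 70.838ms (1/7)
9. 1345.927ms @ 19/7 + 70.838ms (1/7)
10. 1416.765ms @ 20/7 + 70.838ms (1/7)
11. 1487.603ms @ 3 + 371.901ms (3/4)
12. 1859.504ms @ 15/4 + 123.967ms (1/4)
13. 1983.471ms @ 4 + 743.802ms (3/2)
14. 2727.273ms @ 11/2 + 82.645ms (1/6)
15. 2809.917ms @ 17/3 + 82.645ms (1/6)
16. 2892.562ms @ 35/6 + 82.645ms (1/6)
17. 2975.207ms @ 6 + 141.677ms (2/7)
18. 3116.883ms @ 44/7 + 141.677ms (2/7)
19. 3258.56ms @ 46/7 + 141.677ms (2/7)
20. 3400.236ms @ 48/7 + 141.677ms (2/7)
21. 3541.913ms @ 50/7 + 141.677ms (2/7)
22. 3683.589ms @ 52/7 + 141.677ms (2/7)
23. 3825.266ms @ 54/7 + 141.677ms (2/7)

note 14 onset = 11/2b = 2727.273ms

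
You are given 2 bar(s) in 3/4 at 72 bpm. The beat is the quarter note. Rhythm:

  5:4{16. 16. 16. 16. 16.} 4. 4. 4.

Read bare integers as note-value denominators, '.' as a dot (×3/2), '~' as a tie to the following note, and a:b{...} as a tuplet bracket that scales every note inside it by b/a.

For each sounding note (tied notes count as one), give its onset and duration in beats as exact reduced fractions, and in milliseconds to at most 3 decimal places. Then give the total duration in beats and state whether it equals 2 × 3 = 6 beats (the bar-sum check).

1) 0.0ms=0b +250.0ms=3/10b
2) 250.0ms=3/10b +250.0ms=3/10b
3) 500.0ms=3/5b +250.0ms=3/10b
4) 750.0ms=9/10b +250.0ms=3/10b
5) 1000.0ms=6/5b +250.0ms=3/10b
6) 1250.0ms=3/2b +1250.0ms=3/2b
7) 2500.0ms=3b +1250.0ms=3/2b
8) 3750.0ms=9/2b +1250.0ms=3/2b
Σ=6b of 6 (72bpm 3/4) — PASS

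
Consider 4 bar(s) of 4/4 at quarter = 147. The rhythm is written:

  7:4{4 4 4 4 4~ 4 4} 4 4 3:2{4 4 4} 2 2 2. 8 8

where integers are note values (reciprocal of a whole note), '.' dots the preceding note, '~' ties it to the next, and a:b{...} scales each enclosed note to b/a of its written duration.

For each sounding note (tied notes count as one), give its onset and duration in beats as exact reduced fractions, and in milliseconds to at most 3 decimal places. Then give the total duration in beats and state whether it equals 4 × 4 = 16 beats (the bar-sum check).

1) 0.0ms=0b +233.236ms=4/7b
2) 233.236ms=4/7b +233.236ms=4/7b
3) 466.472ms=8/7b +233.236ms=4/7b
4) 699.708ms=12/7b +233.236ms=4/7b
5) 932.945ms=16/7b +466.472ms=8/7b
6) 1399.417ms=24/7b +233.236ms=4/7b
7) 1632.653ms=4b +408.163ms=1b
8) 2040.816ms=5b +408.163ms=1b
9) 2448.98ms=6b +272.109ms=2/3b
10) 2721.088ms=20/3b +272.109ms=2/3b
11) 2993.197ms=22/3b +272.109ms=2/3b
12) 3265.306ms=8b +816.327ms=2b
13) 4081.633ms=10b +816.327ms=2b
14) 4897.959ms=12b +1224.49ms=3b
15) 6122.449ms=15b +204.082ms=1/2b
16) 6326.531ms=31/2b +204.082ms=1/2b
Σ=16b of 16 (147bpm 4/4) — PASS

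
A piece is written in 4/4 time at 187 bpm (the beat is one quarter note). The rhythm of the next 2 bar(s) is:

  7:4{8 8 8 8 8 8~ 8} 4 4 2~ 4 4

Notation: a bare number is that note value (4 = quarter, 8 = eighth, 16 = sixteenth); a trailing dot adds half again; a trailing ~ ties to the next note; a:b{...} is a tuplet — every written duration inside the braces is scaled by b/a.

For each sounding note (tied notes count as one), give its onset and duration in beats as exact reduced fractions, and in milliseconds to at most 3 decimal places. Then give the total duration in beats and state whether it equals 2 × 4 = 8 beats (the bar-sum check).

1) 0.0ms=0b +91.673ms=2/7b
2) 91.673ms=2/7b +91.673ms=2/7b
3) 183.346ms=4/7b +91.673ms=2/7b
4) 275.019ms=6/7b +91.673ms=2/7b
5) 366.692ms=8/7b +91.673ms=2/7b
6) 458.365ms=10/7b +183.346ms=4/7b
7) 641.711ms=2b +320.856ms=1b
8) 962.567ms=3b +320.856ms=1b
9) 1283.422ms=4b +962.567ms=3b
10) 2245.989ms=7b +320.856ms=1b
Σ=8b of 8 (187bpm 4/4) — PASS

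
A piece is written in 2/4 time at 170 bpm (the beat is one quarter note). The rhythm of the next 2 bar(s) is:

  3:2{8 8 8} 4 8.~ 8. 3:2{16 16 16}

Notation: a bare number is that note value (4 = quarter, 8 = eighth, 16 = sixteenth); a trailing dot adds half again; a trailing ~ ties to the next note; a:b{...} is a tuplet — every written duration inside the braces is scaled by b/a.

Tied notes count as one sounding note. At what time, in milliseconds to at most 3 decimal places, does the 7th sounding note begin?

1. 0.0ms @ 0 + 117.647ms (1/3)
2. 117.647ms @ 1/3 + 117.647ms (1/3)
3. 235.294ms @ 2/3 + 117.647ms (1/3)
4. 352.941ms @ 1 + 352.941ms (1)
5. 705.882ms @ 2 + 529.412ms (3/2)
6. 1235.294ms @ 7/2 + 58.824ms (1/6)
7. 1294.118ms @ 11/3 + 58.824ms (1/6)
8. 1352.941ms @ 23/6 + 58.824ms (1/6)

note 7 onset = 11/3b = 1294.118ms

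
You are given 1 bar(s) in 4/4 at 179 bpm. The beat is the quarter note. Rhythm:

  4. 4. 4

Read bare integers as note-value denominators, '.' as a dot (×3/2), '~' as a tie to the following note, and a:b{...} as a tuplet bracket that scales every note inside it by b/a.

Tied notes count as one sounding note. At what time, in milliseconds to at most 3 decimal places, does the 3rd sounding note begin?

note 3 onset = 3b = 1005.587ms

1. 0.0ms @ 0 + 502.793ms (3/2)
2. 502.793ms @ 3/2 + 502.793ms (3/2)
3. 1005.587ms @ 3 + 335.196ms (1)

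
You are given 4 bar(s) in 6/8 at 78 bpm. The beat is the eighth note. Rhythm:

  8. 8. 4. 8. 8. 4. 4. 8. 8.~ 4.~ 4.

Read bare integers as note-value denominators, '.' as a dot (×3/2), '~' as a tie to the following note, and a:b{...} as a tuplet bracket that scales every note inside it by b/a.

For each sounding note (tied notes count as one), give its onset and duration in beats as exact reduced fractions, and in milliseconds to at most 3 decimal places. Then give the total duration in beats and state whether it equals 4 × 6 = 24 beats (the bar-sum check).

1) 0.0ms=0b +1153.846ms=3/2b
2) 1153.846ms=3/2b +1153.846ms=3/2b
3) 2307.692ms=3b +2307.692ms=3b
4) 4615.385ms=6b +1153.846ms=3/2b
5) 5769.231ms=15/2b +1153.846ms=3/2b
6) 6923.077ms=9b +2307.692ms=3b
7) 9230.769ms=12b +2307.692ms=3b
8) 11538.462ms=15b +1153.846ms=3/2b
9) 12692.308ms=33/2b +5769.231ms=15/2b
Σ=24b of 24 (78bpm 6/8) — PASS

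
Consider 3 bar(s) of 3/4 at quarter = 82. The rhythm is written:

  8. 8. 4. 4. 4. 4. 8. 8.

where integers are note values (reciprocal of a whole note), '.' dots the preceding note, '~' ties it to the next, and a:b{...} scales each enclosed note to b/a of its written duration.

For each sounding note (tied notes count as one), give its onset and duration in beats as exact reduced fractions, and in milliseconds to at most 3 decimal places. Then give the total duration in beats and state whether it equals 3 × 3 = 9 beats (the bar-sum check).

1) 0.0ms=0b +548.78ms=3/4b
2) 548.78ms=3/4b +548.78ms=3/4b
3) 1097.561ms=3/2b +1097.561ms=3/2b
4) 2195.122ms=3b +1097.561ms=3/2b
5) 3292.683ms=9/2b +1097.561ms=3/2b
6) 4390.244ms=6b +1097.561ms=3/2b
7) 5487.805ms=15/2b +548.78ms=3/4b
8) 6036.585ms=33/4b +548.78ms=3/4b
Σ=9b of 9 (82bpm 3/4) — PASS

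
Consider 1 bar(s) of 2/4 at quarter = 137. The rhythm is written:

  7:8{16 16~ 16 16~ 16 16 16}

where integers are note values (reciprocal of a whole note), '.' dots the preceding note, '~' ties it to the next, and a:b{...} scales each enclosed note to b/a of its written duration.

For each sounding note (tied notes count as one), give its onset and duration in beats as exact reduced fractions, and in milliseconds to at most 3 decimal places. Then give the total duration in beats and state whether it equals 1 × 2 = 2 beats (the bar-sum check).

1) 0.0ms=0b +125.13ms=2/7b
2) 125.13ms=2/7b +250.261ms=4/7b
3) 375.391ms=6/7b +250.261ms=4/7b
4) 625.652ms=10/7b +125.13ms=2/7b
5) 750.782ms=12/7b +125.13ms=2/7b
Σ=2b of 2 (137bpm 2/4) — PASS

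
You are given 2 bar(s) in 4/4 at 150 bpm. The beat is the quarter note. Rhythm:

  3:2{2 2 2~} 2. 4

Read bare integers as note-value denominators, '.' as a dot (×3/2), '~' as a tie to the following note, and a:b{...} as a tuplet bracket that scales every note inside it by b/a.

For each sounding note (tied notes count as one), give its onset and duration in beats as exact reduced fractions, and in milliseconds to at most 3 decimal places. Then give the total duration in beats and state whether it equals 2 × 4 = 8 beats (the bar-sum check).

1) 0.0ms=0b +533.333ms=4/3b
2) 533.333ms=4/3b +533.333ms=4/3b
3) 1066.667ms=8/3b +1733.333ms=13/3b
4) 2800.0ms=7b +400.0ms=1b
Σ=8b of 8 (150bpm 4/4) — PASS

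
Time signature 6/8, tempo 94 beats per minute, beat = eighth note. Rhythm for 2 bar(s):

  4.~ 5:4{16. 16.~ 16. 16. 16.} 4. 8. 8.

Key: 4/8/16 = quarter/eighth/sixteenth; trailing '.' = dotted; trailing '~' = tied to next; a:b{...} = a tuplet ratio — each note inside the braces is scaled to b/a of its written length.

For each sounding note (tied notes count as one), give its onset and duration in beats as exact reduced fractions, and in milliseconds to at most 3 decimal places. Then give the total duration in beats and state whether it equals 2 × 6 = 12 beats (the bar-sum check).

1) 0.0ms=0b +2297.872ms=18/5b
2) 2297.872ms=18/5b +765.957ms=6/5b
3) 3063.83ms=24/5b +382.979ms=3/5b
4) 3446.809ms=27/5b +382.979ms=3/5b
5) 3829.787ms=6b +1914.894ms=3b
6) 5744.681ms=9b +957.447ms=3/2b
7) 6702.128ms=21/2b +957.447ms=3/2b
Σ=12b of 12 (94bpm 6/8) — PASS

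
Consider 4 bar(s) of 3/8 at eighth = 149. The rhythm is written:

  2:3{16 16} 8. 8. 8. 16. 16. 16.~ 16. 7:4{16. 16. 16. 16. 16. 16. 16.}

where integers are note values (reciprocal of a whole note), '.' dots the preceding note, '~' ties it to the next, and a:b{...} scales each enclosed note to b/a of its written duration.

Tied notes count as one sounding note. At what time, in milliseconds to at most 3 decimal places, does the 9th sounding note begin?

1. 0.0ms @ 0 + 302.013ms (3/4)
2. 302.013ms @ 3/4 + 302.013ms (3/4)
3. 604.027ms @ 3/2 + 604.027ms (3/2)
4. 1208.054ms @ 3 + 604.027ms (3/2)
5. 1812.081ms @ 9/2 + 604.027ms (3/2)
6. 2416.107ms @ 6 + 302.013ms (3/4)
7. 2718.121ms @ 27/4 + 302.013ms (3/4)
8. 3020.134ms @ 15/2 + 604.027ms (3/2)
9. 3624.161ms @ 9 + 172.579ms (3/7)
10. 3796.74ms @ 66/7 + 172.579ms (3/7)
11. 3969.319ms @ 69/7 + 172.579ms (3/7)
12. 4141.898ms @ 72/7 + 172.579ms (3/7)
13. 4314.477ms @ 75/7 + 172.579ms (3/7)
14. 4487.057ms @ 78/7 + 172.579ms (3/7)
15. 4659.636ms @ 81/7 + 172.579ms (3/7)

note 9 onset = 9b = 3624.161ms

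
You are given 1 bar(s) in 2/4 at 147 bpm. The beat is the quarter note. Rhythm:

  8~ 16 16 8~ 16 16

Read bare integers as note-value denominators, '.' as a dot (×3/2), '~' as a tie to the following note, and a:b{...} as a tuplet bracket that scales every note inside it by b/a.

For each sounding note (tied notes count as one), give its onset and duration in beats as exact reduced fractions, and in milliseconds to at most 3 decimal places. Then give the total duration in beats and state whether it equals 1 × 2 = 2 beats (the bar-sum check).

1) 0.0ms=0b +306.122ms=3/4b
2) 306.122ms=3/4b +102.041ms=1/4b
3) 408.163ms=1b +306.122ms=3/4b
4) 714.286ms=7/4b +102.041ms=1/4b
Σ=2b of 2 (147bpm 2/4) — PASS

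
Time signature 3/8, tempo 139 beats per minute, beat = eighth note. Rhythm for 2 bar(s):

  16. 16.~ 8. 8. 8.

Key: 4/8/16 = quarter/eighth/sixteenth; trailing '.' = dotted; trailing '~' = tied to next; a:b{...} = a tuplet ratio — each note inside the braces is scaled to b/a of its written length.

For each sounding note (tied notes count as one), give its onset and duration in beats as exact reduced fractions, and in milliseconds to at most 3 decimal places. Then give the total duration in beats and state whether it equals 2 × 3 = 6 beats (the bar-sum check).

1) 0.0ms=0b +323.741ms=3/4b
2) 323.741ms=3/4b +971.223ms=9/4b
3) 1294.964ms=3b +647.482ms=3/2b
4) 1942.446ms=9/2b +647.482ms=3/2b
Σ=6b of 6 (139bpm 3/8) — PASS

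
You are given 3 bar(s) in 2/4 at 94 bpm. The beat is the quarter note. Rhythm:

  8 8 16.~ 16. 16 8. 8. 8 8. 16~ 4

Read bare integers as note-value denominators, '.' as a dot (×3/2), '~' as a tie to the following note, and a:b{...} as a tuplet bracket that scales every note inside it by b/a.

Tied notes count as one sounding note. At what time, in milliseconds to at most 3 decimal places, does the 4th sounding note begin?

note 4 onset = 7/4b = 1117.021ms

1. 0.0ms @ 0 + 319.149ms (1/2)
2. 319.149ms @ 1/2 + 319.149ms (1/2)
3. 638.298ms @ 1 + 478.723ms (3/4)
4. 1117.021ms @ 7/4 + 159.574ms (1/4)
5. 1276.596ms @ 2 + 478.723ms (3/4)
6. 1755.319ms @ 11/4 + 478.723ms (3/4)
7. 2234.043ms @ 7/2 + 319.149ms (1/2)
8. 2553.191ms @ 4 + 478.723ms (3/4)
9. 3031.915ms @ 19/4 + 797.872ms (5/4)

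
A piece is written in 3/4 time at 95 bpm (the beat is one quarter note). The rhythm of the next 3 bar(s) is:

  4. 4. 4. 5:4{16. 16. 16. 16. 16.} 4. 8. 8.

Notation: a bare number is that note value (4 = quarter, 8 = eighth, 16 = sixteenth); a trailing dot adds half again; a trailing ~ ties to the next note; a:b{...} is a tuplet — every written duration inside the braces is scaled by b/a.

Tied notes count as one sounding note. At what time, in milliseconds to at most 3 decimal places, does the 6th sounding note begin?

note 6 onset = 51/10b = 3221.053ms

1. 0.0ms @ 0 + 947.368ms (3/2)
2. 947.368ms @ 3/2 + 947.368ms (3/2)
3. 1894.737ms @ 3 + 947.368ms (3/2)
4. 2842.105ms @ 9/2 + 189.474ms (3/10)
5. 3031.579ms @ 24/5 + 189.474ms (3/10)
6. 3221.053ms @ 51/10 + 189.474ms (3/10)
7. 3410.526ms @ 27/5 + 189.474ms (3/10)
8. 3600.0ms @ 57/10 + 189.474ms (3/10)
9. 3789.474ms @ 6 + 947.368ms (3/2)
10. 4736.842ms @ 15/2 + 473.684ms (3/4)
11. 5210.526ms @ 33/4 + 473.684ms (3/4)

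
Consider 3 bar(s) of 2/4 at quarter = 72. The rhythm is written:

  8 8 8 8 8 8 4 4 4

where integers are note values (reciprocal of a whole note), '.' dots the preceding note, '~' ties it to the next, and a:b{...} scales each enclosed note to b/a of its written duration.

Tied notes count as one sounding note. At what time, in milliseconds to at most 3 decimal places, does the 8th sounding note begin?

note 8 onset = 4b = 3333.333ms

1. 0.0ms @ 0 + 416.667ms (1/2)
2. 416.667ms @ 1/2 + 416.667ms (1/2)
3. 833.333ms @ 1 + 416.667ms (1/2)
4. 1250.0ms @ 3/2 + 416.667ms (1/2)
5. 1666.667ms @ 2 + 416.667ms (1/2)
6. 2083.333ms @ 5/2 + 416.667ms (1/2)
7. 2500.0ms @ 3 + 833.333ms (1)
8. 3333.333ms @ 4 + 833.333ms (1)
9. 4166.667ms @ 5 + 833.333ms (1)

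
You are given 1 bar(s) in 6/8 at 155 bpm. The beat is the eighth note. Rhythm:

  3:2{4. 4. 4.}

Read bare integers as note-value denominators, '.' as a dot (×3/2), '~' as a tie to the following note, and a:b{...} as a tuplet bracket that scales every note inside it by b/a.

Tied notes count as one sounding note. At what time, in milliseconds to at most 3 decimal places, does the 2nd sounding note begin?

1. 0.0ms @ 0 + 774.194ms (2)
2. 774.194ms @ 2 + 774.194ms (2)
3. 1548.387ms @ 4 + 774.194ms (2)

note 2 onset = 2b = 774.194ms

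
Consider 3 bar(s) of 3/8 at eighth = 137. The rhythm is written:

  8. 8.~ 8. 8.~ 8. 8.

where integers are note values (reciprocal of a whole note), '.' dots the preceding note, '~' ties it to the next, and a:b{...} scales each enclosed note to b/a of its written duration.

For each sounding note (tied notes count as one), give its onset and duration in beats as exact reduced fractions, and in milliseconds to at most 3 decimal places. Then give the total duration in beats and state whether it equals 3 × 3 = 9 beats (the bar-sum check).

1) 0.0ms=0b +656.934ms=3/2b
2) 656.934ms=3/2b +1313.869ms=3b
3) 1970.803ms=9/2b +1313.869ms=3b
4) 3284.672ms=15/2b +656.934ms=3/2b
Σ=9b of 9 (137bpm 3/8) — PASS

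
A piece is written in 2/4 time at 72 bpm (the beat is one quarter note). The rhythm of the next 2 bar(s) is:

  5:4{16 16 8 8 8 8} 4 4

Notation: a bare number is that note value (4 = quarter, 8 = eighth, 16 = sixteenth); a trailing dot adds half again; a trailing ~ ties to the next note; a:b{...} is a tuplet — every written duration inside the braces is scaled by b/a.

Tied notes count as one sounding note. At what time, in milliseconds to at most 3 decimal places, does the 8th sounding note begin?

1. 0.0ms @ 0 + 166.667ms (1/5)
2. 166.667ms @ 1/5 + 166.667ms (1/5)
3. 333.333ms @ 2/5 + 333.333ms (2/5)
4. 666.667ms @ 4/5 + 333.333ms (2/5)
5. 1000.0ms @ 6/5 + 333.333ms (2/5)
6. 1333.333ms @ 8/5 + 333.333ms (2/5)
7. 1666.667ms @ 2 + 833.333ms (1)
8. 2500.0ms @ 3 + 833.333ms (1)

note 8 onset = 3b = 2500.0ms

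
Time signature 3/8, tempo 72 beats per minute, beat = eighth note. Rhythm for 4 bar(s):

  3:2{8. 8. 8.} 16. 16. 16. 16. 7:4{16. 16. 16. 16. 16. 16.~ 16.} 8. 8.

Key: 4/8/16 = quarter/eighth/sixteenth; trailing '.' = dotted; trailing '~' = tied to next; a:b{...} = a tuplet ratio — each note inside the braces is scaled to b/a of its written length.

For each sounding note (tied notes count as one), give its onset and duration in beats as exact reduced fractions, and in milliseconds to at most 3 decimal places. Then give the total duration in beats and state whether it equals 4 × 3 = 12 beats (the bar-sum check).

1) 0.0ms=0b +833.333ms=1b
2) 833.333ms=1b +833.333ms=1b
3) 1666.667ms=2b +833.333ms=1b
4) 2500.0ms=3b +625.0ms=3/4b
5) 3125.0ms=15/4b +625.0ms=3/4b
6) 3750.0ms=9/2b +625.0ms=3/4b
7) 4375.0ms=21/4b +625.0ms=3/4b
8) 5000.0ms=6b +357.143ms=3/7b
9) 5357.143ms=45/7b +357.143ms=3/7b
10) 5714.286ms=48/7b +357.143ms=3/7b
11) 6071.429ms=51/7b +357.143ms=3/7b
12) 6428.571ms=54/7b +357.143ms=3/7b
13) 6785.714ms=57/7b +714.286ms=6/7b
14) 7500.0ms=9b +1250.0ms=3/2b
15) 8750.0ms=21/2b +1250.0ms=3/2b
Σ=12b of 12 (72bpm 3/8) — PASS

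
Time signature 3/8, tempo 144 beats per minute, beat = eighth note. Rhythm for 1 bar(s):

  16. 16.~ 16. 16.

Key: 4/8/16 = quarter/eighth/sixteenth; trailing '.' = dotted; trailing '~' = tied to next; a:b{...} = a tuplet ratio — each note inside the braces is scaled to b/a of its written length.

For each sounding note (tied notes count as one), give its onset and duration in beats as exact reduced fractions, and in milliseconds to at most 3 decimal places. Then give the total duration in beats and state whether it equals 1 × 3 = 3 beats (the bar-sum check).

1) 0.0ms=0b +312.5ms=3/4b
2) 312.5ms=3/4b +625.0ms=3/2b
3) 937.5ms=9/4b +312.5ms=3/4b
Σ=3b of 3 (144bpm 3/8) — PASS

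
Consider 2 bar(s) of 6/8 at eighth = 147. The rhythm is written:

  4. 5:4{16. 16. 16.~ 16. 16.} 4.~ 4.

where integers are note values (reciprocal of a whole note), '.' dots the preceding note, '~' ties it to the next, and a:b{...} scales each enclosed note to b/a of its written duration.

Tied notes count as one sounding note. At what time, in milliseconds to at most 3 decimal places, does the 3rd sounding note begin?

1. 0.0ms @ 0 + 1224.49ms (3)
2. 1224.49ms @ 3 + 244.898ms (3/5)
3. 1469.388ms @ 18/5 + 244.898ms (3/5)
4. 1714.286ms @ 21/5 + 489.796ms (6/5)
5. 2204.082ms @ 27/5 + 244.898ms (3/5)
6. 2448.98ms @ 6 + 2448.98ms (6)

note 3 onset = 18/5b = 1469.388ms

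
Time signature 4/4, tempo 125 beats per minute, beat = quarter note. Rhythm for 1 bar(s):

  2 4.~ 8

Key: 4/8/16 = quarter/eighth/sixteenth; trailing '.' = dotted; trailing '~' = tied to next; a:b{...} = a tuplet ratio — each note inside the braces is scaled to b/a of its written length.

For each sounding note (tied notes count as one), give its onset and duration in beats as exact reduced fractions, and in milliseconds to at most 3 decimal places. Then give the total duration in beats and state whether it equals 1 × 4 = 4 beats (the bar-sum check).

1) 0.0ms=0b +960.0ms=2b
2) 960.0ms=2b +960.0ms=2b
Σ=4b of 4 (125bpm 4/4) — PASS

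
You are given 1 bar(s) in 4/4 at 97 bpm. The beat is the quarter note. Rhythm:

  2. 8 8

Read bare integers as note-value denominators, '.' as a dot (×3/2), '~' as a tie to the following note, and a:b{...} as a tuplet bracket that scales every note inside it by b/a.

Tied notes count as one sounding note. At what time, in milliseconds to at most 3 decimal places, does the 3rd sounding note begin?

1. 0.0ms @ 0 + 1855.67ms (3)
2. 1855.67ms @ 3 + 309.278ms (1/2)
3. 2164.948ms @ 7/2 + 309.278ms (1/2)

note 3 onset = 7/2b = 2164.948ms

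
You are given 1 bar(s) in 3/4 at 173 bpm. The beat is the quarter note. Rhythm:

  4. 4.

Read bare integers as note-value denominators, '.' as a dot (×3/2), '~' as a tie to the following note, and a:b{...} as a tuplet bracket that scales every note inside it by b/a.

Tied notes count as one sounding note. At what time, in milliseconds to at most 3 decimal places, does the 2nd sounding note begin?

1. 0.0ms @ 0 + 520.231ms (3/2)
2. 520.231ms @ 3/2 + 520.231ms (3/2)

note 2 onset = 3/2b = 520.231ms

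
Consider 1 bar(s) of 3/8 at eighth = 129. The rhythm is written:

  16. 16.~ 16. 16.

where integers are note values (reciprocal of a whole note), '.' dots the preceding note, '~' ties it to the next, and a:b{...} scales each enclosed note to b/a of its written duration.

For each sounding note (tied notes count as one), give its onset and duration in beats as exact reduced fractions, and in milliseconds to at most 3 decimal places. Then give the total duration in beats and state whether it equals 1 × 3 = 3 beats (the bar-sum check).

1) 0.0ms=0b +348.837ms=3/4b
2) 348.837ms=3/4b +697.674ms=3/2b
3) 1046.512ms=9/4b +348.837ms=3/4b
Σ=3b of 3 (129bpm 3/8) — PASS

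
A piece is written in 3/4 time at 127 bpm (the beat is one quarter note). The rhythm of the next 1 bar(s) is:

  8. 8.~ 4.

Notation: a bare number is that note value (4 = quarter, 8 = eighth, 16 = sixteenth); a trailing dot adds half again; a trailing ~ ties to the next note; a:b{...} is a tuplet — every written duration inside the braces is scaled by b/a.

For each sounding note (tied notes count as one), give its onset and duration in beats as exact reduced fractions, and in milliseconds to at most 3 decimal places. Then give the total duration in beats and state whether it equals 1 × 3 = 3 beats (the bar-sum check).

1) 0.0ms=0b +354.331ms=3/4b
2) 354.331ms=3/4b +1062.992ms=9/4b
Σ=3b of 3 (127bpm 3/4) — PASS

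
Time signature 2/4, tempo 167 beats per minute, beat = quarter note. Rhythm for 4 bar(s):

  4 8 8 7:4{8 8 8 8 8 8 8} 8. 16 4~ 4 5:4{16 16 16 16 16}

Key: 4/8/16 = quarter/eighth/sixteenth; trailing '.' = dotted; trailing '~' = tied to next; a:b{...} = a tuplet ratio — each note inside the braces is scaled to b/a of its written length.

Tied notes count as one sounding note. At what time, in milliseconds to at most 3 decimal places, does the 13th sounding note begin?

1. 0.0ms @ 0 + 359.281ms (1)
2. 359.281ms @ 1 + 179.641ms (1/2)
3. 538.922ms @ 3/2 + 179.641ms (1/2)
4. 718.563ms @ 2 + 102.652ms (2/7)
5. 821.215ms @ 16/7 + 102.652ms (2/7)
6. 923.867ms @ 18/7 + 102.652ms (2/7)
7. 1026.518ms @ 20/7 + 102.652ms (2/7)
8. 1129.17ms @ 22/7 + 102.652ms (2/7)
9. 1231.822ms @ 24/7 + 102.652ms (2/7)
10. 1334.474ms @ 26/7 + 102.652ms (2/7)
11. 1437.126ms @ 4 + 269.461ms (3/4)
12. 1706.587ms @ 19/4 + 89.82ms (1/4)
13. 1796.407ms @ 5 + 718.563ms (2)
14. 2514.97ms @ 7 + 71.856ms (1/5)
15. 2586.826ms @ 36/5 + 71.856ms (1/5)
16. 2658.683ms @ 37/5 + 71.856ms (1/5)
17. 2730.539ms @ 38/5 + 71.856ms (1/5)
18. 2802.395ms @ 39/5 + 71.856ms (1/5)

note 13 onset = 5b = 1796.407ms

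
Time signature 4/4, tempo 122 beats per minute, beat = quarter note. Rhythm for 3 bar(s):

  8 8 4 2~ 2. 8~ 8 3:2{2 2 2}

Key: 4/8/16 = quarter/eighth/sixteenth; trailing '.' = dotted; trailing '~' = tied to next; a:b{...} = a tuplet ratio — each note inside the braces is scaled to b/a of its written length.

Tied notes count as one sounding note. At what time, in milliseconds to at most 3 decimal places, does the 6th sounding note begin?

note 6 onset = 8b = 3934.426ms

1. 0.0ms @ 0 + 245.902ms (1/2)
2. 245.902ms @ 1/2 + 245.902ms (1/2)
3. 491.803ms @ 1 + 491.803ms (1)
4. 983.607ms @ 2 + 2459.016ms (5)
5. 3442.623ms @ 7 + 491.803ms (1)
6. 3934.426ms @ 8 + 655.738ms (4/3)
7. 4590.164ms @ 28/3 + 655.738ms (4/3)
8. 5245.902ms @ 32/3 + 655.738ms (4/3)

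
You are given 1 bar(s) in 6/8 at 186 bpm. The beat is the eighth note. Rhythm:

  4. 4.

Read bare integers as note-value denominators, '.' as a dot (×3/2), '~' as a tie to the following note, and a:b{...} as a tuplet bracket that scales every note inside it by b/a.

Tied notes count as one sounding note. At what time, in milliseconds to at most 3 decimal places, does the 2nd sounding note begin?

note 2 onset = 3b = 967.742ms

1. 0.0ms @ 0 + 967.742ms (3)
2. 967.742ms @ 3 + 967.742ms (3)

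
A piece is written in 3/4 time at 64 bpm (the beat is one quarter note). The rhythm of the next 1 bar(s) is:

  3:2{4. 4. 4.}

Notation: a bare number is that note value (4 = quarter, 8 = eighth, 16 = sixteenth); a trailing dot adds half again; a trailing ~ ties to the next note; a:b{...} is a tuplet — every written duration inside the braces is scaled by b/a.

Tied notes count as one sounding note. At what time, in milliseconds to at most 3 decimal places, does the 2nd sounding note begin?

note 2 onset = 1b = 937.5ms

1. 0.0ms @ 0 + 937.5ms (1)
2. 937.5ms @ 1 + 937.5ms (1)
3. 1875.0ms @ 2 + 937.5ms (1)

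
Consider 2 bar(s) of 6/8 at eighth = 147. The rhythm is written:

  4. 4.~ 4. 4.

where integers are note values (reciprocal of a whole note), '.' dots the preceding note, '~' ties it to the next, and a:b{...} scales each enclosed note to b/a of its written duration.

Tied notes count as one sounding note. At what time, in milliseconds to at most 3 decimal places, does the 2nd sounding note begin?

note 2 onset = 3b = 1224.49ms

1. 0.0ms @ 0 + 1224.49ms (3)
2. 1224.49ms @ 3 + 2448.98ms (6)
3. 3673.469ms @ 9 + 1224.49ms (3)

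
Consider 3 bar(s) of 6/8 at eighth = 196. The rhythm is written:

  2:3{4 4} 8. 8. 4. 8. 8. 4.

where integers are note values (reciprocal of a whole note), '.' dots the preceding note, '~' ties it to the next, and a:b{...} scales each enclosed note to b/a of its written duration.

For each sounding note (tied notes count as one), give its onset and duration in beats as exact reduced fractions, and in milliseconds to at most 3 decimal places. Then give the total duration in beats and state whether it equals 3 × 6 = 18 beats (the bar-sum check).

1) 0.0ms=0b +918.367ms=3b
2) 918.367ms=3b +918.367ms=3b
3) 1836.735ms=6b +459.184ms=3/2b
4) 2295.918ms=15/2b +459.184ms=3/2b
5) 2755.102ms=9b +918.367ms=3b
6) 3673.469ms=12b +459.184ms=3/2b
7) 4132.653ms=27/2b +459.184ms=3/2b
8) 4591.837ms=15b +918.367ms=3b
Σ=18b of 18 (196bpm 6/8) — PASS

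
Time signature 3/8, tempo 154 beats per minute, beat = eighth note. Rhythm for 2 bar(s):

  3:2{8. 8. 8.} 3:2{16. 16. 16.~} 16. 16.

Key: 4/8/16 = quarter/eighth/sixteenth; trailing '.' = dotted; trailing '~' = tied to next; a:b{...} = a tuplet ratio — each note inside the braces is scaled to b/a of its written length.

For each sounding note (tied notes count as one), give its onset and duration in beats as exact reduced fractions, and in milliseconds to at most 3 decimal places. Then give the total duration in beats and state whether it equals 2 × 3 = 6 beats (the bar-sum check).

1) 0.0ms=0b +389.61ms=1b
2) 389.61ms=1b +389.61ms=1b
3) 779.221ms=2b +389.61ms=1b
4) 1168.831ms=3b +194.805ms=1/2b
5) 1363.636ms=7/2b +194.805ms=1/2b
6) 1558.442ms=4b +487.013ms=5/4b
7) 2045.455ms=21/4b +292.208ms=3/4b
Σ=6b of 6 (154bpm 3/8) — PASS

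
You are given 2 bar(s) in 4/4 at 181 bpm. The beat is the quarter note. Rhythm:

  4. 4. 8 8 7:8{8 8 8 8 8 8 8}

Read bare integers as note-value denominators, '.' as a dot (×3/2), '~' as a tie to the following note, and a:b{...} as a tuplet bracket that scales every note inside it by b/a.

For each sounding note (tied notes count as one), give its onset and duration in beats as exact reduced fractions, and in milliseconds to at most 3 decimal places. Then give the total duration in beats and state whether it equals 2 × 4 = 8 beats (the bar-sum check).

1) 0.0ms=0b +497.238ms=3/2b
2) 497.238ms=3/2b +497.238ms=3/2b
3) 994.475ms=3b +165.746ms=1/2b
4) 1160.221ms=7/2b +165.746ms=1/2b
5) 1325.967ms=4b +189.424ms=4/7b
6) 1515.391ms=32/7b +189.424ms=4/7b
7) 1704.815ms=36/7b +189.424ms=4/7b
8) 1894.238ms=40/7b +189.424ms=4/7b
9) 2083.662ms=44/7b +189.424ms=4/7b
10) 2273.086ms=48/7b +189.424ms=4/7b
11) 2462.51ms=52/7b +189.424ms=4/7b
Σ=8b of 8 (181bpm 4/4) — PASS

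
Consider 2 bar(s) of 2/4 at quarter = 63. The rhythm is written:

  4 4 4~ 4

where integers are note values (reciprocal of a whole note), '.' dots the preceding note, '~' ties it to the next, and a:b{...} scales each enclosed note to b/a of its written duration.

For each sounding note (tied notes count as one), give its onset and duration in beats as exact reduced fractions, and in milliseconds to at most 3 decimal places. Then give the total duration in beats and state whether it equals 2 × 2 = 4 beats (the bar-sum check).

1) 0.0ms=0b +952.381ms=1b
2) 952.381ms=1b +952.381ms=1b
3) 1904.762ms=2b +1904.762ms=2b
Σ=4b of 4 (63bpm 2/4) — PASS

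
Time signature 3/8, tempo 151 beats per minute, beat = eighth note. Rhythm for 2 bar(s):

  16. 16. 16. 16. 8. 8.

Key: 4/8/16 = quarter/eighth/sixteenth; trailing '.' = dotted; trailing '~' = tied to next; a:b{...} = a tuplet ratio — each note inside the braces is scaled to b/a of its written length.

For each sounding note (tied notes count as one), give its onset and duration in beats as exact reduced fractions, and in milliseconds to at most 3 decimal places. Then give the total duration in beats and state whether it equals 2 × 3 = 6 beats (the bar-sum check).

1) 0.0ms=0b +298.013ms=3/4b
2) 298.013ms=3/4b +298.013ms=3/4b
3) 596.026ms=3/2b +298.013ms=3/4b
4) 894.04ms=9/4b +298.013ms=3/4b
5) 1192.053ms=3b +596.026ms=3/2b
6) 1788.079ms=9/2b +596.026ms=3/2b
Σ=6b of 6 (151bpm 3/8) — PASS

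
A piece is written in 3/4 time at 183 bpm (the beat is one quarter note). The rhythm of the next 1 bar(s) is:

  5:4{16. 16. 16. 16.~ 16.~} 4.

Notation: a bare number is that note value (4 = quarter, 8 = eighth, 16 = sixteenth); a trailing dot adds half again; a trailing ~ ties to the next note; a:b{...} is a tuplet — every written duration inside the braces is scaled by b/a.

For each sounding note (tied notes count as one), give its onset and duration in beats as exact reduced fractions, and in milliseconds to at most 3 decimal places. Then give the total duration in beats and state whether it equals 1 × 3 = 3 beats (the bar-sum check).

1) 0.0ms=0b +98.361ms=3/10b
2) 98.361ms=3/10b +98.361ms=3/10b
3) 196.721ms=3/5b +98.361ms=3/10b
4) 295.082ms=9/10b +688.525ms=21/10b
Σ=3b of 3 (183bpm 3/4) — PASS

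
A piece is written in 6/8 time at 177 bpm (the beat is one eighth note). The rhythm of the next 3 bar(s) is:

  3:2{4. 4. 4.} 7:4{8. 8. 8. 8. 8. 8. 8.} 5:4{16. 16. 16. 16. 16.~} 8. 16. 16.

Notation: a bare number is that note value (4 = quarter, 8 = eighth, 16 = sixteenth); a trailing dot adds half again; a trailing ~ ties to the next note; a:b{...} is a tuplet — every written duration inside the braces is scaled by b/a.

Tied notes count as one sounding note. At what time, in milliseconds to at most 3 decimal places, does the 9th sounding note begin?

1. 0.0ms @ 0 + 677.966ms (2)
2. 677.966ms @ 2 + 677.966ms (2)
3. 1355.932ms @ 4 + 677.966ms (2)
4. 2033.898ms @ 6 + 290.557ms (6/7)
5. 2324.455ms @ 48/7 + 290.557ms (6/7)
6. 2615.012ms @ 54/7 + 290.557ms (6/7)
7. 2905.569ms @ 60/7 + 290.557ms (6/7)
8. 3196.126ms @ 66/7 + 290.557ms (6/7)
9. 3486.683ms @ 72/7 + 290.557ms (6/7)
10. 3777.24ms @ 78/7 + 290.557ms (6/7)
11. 4067.797ms @ 12 + 203.39ms (3/5)
12. 4271.186ms @ 63/5 + 203.39ms (3/5)
13. 4474.576ms @ 66/5 + 203.39ms (3/5)
14. 4677.966ms @ 69/5 + 203.39ms (3/5)
15. 4881.356ms @ 72/5 + 711.864ms (21/10)
16. 5593.22ms @ 33/2 + 254.237ms (3/4)
17. 5847.458ms @ 69/4 + 254.237ms (3/4)

note 9 onset = 72/7b = 3486.683ms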